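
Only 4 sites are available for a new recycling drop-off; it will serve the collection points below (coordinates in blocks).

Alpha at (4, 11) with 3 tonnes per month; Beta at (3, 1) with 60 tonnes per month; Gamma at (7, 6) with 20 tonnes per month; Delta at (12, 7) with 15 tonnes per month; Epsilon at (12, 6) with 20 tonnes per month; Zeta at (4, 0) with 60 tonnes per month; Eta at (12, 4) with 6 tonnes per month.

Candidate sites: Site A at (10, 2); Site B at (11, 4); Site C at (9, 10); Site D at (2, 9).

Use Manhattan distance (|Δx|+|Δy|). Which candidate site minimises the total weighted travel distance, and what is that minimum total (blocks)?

Total weighted distance at each candidate:
  Site A (10, 2): total = 1394
  Site B (11, 4): total = 1608
  Site C (9, 10): total = 2222
  Site D (2, 9): total = 1902
Minimum is at Site A with total 1394 blocks.

Site A, total 1394 blocks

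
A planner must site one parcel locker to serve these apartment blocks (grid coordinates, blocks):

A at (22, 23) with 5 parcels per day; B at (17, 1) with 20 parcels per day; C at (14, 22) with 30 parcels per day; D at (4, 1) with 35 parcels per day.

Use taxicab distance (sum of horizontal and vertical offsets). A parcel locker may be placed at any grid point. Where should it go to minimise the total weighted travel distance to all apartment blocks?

Manhattan distance separates: Σwᵢ(|x−xᵢ|+|y−yᵢ|) = Σwᵢ|x−xᵢ| + Σwᵢ|y−yᵢ|, so x and y are optimised independently as 1-D weighted medians.
Total weight W = 90; half = 45.
x-coordinate, sorted with cumulative weight:
  x=4 (D, w=35) cum 35
  x=14 (C, w=30) cum 65  ← median
  x=17 (B, w=20) cum 85
  x=22 (A, w=5) cum 90
⇒ x* = 14
y-coordinate, sorted with cumulative weight:
  y=1 (B, w=20) cum 20
  y=1 (D, w=35) cum 55  ← median
  y=22 (C, w=30) cum 85
  y=23 (A, w=5) cum 90
⇒ y* = 1

(14, 1)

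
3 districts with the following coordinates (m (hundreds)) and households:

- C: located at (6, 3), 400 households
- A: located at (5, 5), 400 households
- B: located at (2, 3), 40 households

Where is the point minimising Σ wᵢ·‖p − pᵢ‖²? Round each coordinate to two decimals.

(5.33, 3.95)

The minimiser of Σwᵢ‖p−pᵢ‖² is the weighted centroid p* = (Σwᵢpᵢ)/(Σwᵢ).
Σwᵢ = 840.
Σwᵢxᵢ = 400·6 + 400·5 + 40·2 = 4480.
Σwᵢyᵢ = 400·3 + 400·5 + 40·3 = 3320.
x* = 4480/840 = 5.33, y* = 3320/840 = 3.95.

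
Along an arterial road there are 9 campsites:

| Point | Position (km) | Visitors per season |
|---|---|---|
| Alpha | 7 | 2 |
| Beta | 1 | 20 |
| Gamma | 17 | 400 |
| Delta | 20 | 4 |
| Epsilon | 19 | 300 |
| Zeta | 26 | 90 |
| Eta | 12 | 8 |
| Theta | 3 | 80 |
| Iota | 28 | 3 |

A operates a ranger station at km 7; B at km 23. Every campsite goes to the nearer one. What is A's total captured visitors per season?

The indifferent point is the midpoint (7+23)/2 = 15; campsites left of it (closer to A at 7) go to A, those right go to B.
  Beta at 1 (w=20) → A
  Theta at 3 (w=80) → A
  Alpha at 7 (w=2) → A
  Eta at 12 (w=8) → A
  Gamma at 17 (w=400) → B
  Epsilon at 19 (w=300) → B
  Delta at 20 (w=4) → B
  Zeta at 26 (w=90) → B
  Iota at 28 (w=3) → B
A captures 110; B captures 797.

110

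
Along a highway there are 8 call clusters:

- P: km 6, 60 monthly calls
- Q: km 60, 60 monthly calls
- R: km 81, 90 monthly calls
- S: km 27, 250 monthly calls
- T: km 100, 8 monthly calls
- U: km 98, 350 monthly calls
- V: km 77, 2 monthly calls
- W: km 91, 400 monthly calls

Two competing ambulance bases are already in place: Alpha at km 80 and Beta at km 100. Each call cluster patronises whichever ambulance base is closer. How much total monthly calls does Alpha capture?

The indifferent point is the midpoint (80+100)/2 = 90; call clusters left of it (closer to Alpha at 80) go to Alpha, those right go to Beta.
  P at 6 (w=60) → Alpha
  S at 27 (w=250) → Alpha
  Q at 60 (w=60) → Alpha
  V at 77 (w=2) → Alpha
  R at 81 (w=90) → Alpha
  W at 91 (w=400) → Beta
  U at 98 (w=350) → Beta
  T at 100 (w=8) → Beta
Alpha captures 462; Beta captures 758.

462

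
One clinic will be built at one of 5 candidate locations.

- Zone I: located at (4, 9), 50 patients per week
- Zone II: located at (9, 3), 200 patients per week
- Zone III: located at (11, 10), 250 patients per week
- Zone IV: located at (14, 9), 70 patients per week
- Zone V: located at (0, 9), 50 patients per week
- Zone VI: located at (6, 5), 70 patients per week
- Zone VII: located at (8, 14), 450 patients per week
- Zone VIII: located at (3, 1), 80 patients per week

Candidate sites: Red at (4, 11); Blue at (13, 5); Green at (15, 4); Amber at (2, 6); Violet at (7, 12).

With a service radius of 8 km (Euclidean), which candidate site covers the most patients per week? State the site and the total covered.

Violet, covering 940

Coverage radius r = 8 km; a point is covered iff (Δx)²+(Δy)² ≤ 8² = 64.
  Red (4, 11): covers {Zone I, Zone III, Zone V, Zone VI, Zone VII} → 870
  Blue (13, 5): covers {Zone II, Zone III, Zone IV, Zone VI} → 590
  Green (15, 4): covers {Zone II, Zone III, Zone IV} → 520
  Amber (2, 6): covers {Zone I, Zone II, Zone V, Zone VI, Zone VIII} → 450
  Violet (7, 12): covers {Zone I, Zone III, Zone IV, Zone V, Zone VI, Zone VII} → 940
Maximum coverage at Violet: 940 patients per week.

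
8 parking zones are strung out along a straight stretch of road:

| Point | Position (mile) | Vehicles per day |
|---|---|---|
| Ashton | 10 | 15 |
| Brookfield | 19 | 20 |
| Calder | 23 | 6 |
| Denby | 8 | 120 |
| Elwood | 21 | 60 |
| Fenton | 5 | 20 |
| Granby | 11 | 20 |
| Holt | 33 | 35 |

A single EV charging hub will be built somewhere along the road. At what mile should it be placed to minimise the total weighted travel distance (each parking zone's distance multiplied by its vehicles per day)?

For a sum of weighted absolute distances on a line, the optimum is the weighted median (not the mean). Total weight W = 296; half-weight = 148.
Sort by position and accumulate weight:
  mile 5 (Fenton, w=20) → cum 20
  mile 8 (Denby, w=120) → cum 140
  mile 10 (Ashton, w=15) → cum 155  ≥ 148 → median here
  mile 11 (Granby, w=20) → cum 175
  mile 19 (Brookfield, w=20) → cum 195
  mile 21 (Elwood, w=60) → cum 255
  mile 23 (Calder, w=6) → cum 261
  mile 33 (Holt, w=35) → cum 296
Optimal location: mile 10.

x = 10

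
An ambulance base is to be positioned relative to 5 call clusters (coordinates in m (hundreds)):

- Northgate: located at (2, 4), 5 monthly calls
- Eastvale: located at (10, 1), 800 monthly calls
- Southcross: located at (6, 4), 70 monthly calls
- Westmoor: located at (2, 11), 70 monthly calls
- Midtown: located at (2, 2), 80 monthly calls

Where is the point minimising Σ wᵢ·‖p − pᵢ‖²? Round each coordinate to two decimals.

(8.52, 1.98)

The minimiser of Σwᵢ‖p−pᵢ‖² is the weighted centroid p* = (Σwᵢpᵢ)/(Σwᵢ).
Σwᵢ = 1025.
Σwᵢxᵢ = 5·2 + 800·10 + 70·6 + 70·2 + 80·2 = 8730.
Σwᵢyᵢ = 5·4 + 800·1 + 70·4 + 70·11 + 80·2 = 2030.
x* = 8730/1025 = 8.52, y* = 2030/1025 = 1.98.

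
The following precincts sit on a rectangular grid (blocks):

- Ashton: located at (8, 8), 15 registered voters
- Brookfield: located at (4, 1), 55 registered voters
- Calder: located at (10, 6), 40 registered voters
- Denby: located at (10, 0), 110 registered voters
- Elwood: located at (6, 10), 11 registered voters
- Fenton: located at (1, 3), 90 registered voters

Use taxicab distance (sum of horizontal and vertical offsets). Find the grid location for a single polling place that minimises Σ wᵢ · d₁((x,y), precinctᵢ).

Manhattan distance separates: Σwᵢ(|x−xᵢ|+|y−yᵢ|) = Σwᵢ|x−xᵢ| + Σwᵢ|y−yᵢ|, so x and y are optimised independently as 1-D weighted medians.
Total weight W = 321; half = 160.5.
x-coordinate, sorted with cumulative weight:
  x=1 (Fenton, w=90) cum 90
  x=4 (Brookfield, w=55) cum 145
  x=6 (Elwood, w=11) cum 156
  x=8 (Ashton, w=15) cum 171  ← median
  x=10 (Calder, w=40) cum 211
  x=10 (Denby, w=110) cum 321
⇒ x* = 8
y-coordinate, sorted with cumulative weight:
  y=0 (Denby, w=110) cum 110
  y=1 (Brookfield, w=55) cum 165  ← median
  y=3 (Fenton, w=90) cum 255
  y=6 (Calder, w=40) cum 295
  y=8 (Ashton, w=15) cum 310
  y=10 (Elwood, w=11) cum 321
⇒ y* = 1

(8, 1)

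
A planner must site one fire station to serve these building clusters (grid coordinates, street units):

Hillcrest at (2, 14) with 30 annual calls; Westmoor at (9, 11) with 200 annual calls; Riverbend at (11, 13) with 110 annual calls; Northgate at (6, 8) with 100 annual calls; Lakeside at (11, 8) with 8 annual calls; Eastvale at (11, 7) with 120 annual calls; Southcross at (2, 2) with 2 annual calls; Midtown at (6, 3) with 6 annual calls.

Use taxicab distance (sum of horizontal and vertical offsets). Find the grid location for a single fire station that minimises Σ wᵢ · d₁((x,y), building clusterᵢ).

(9, 11)

Manhattan distance separates: Σwᵢ(|x−xᵢ|+|y−yᵢ|) = Σwᵢ|x−xᵢ| + Σwᵢ|y−yᵢ|, so x and y are optimised independently as 1-D weighted medians.
Total weight W = 576; half = 288.
x-coordinate, sorted with cumulative weight:
  x=2 (Hillcrest, w=30) cum 30
  x=2 (Southcross, w=2) cum 32
  x=6 (Northgate, w=100) cum 132
  x=6 (Midtown, w=6) cum 138
  x=9 (Westmoor, w=200) cum 338  ← median
  x=11 (Riverbend, w=110) cum 448
  x=11 (Lakeside, w=8) cum 456
  x=11 (Eastvale, w=120) cum 576
⇒ x* = 9
y-coordinate, sorted with cumulative weight:
  y=2 (Southcross, w=2) cum 2
  y=3 (Midtown, w=6) cum 8
  y=7 (Eastvale, w=120) cum 128
  y=8 (Northgate, w=100) cum 228
  y=8 (Lakeside, w=8) cum 236
  y=11 (Westmoor, w=200) cum 436  ← median
  y=13 (Riverbend, w=110) cum 546
  y=14 (Hillcrest, w=30) cum 576
⇒ y* = 11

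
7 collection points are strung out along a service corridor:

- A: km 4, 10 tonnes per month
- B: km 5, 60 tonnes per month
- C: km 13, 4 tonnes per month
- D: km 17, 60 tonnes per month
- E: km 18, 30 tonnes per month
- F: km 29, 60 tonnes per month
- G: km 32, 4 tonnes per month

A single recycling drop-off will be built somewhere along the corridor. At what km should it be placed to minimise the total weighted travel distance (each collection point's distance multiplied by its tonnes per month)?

For a sum of weighted absolute distances on a line, the optimum is the weighted median (not the mean). Total weight W = 228; half-weight = 114.
Sort by position and accumulate weight:
  km 4 (A, w=10) → cum 10
  km 5 (B, w=60) → cum 70
  km 13 (C, w=4) → cum 74
  km 17 (D, w=60) → cum 134  ≥ 114 → median here
  km 18 (E, w=30) → cum 164
  km 29 (F, w=60) → cum 224
  km 32 (G, w=4) → cum 228
Optimal location: km 17.

x = 17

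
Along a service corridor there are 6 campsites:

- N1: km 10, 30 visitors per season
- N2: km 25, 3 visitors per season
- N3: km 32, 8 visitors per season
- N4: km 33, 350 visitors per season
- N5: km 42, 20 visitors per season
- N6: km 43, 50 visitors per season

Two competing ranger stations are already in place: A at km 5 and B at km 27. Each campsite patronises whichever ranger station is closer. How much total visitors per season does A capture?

The indifferent point is the midpoint (5+27)/2 = 16; campsites left of it (closer to A at 5) go to A, those right go to B.
  N1 at 10 (w=30) → A
  N2 at 25 (w=3) → B
  N3 at 32 (w=8) → B
  N4 at 33 (w=350) → B
  N5 at 42 (w=20) → B
  N6 at 43 (w=50) → B
A captures 30; B captures 431.

30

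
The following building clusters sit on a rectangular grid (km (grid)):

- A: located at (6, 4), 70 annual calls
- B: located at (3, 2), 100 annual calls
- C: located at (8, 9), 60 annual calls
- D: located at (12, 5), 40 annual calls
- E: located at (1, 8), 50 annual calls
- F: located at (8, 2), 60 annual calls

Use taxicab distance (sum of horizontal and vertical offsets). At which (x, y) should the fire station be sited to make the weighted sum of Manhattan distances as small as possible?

(6, 4)

Manhattan distance separates: Σwᵢ(|x−xᵢ|+|y−yᵢ|) = Σwᵢ|x−xᵢ| + Σwᵢ|y−yᵢ|, so x and y are optimised independently as 1-D weighted medians.
Total weight W = 380; half = 190.
x-coordinate, sorted with cumulative weight:
  x=1 (E, w=50) cum 50
  x=3 (B, w=100) cum 150
  x=6 (A, w=70) cum 220  ← median
  x=8 (C, w=60) cum 280
  x=8 (F, w=60) cum 340
  x=12 (D, w=40) cum 380
⇒ x* = 6
y-coordinate, sorted with cumulative weight:
  y=2 (B, w=100) cum 100
  y=2 (F, w=60) cum 160
  y=4 (A, w=70) cum 230  ← median
  y=5 (D, w=40) cum 270
  y=8 (E, w=50) cum 320
  y=9 (C, w=60) cum 380
⇒ y* = 4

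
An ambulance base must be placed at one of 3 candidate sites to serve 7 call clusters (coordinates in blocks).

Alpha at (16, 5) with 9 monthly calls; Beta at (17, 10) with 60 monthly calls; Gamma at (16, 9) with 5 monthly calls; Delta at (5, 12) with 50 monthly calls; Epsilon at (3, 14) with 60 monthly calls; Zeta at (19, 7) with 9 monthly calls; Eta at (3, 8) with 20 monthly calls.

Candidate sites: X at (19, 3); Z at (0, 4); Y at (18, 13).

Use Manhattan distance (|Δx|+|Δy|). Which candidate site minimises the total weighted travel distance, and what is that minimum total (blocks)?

Y, total 2483 blocks

Total weighted distance at each candidate:
  X (19, 3): total = 3856
  Z (0, 4): total = 3406
  Y (18, 13): total = 2483
Minimum is at Y with total 2483 blocks.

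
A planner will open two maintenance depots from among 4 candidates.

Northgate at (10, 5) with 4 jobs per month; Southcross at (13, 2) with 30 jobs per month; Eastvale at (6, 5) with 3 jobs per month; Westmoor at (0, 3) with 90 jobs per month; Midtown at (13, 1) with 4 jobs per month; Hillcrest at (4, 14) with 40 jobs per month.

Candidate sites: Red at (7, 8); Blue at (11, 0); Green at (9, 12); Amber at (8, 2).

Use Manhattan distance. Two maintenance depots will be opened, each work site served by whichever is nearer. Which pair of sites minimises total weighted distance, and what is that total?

{Green, Amber}, total 1299

Evaluate every pair (each demand assigned to the nearer of the two):
  {Green, Amber}: total = 1299
  {Red, Amber}: total = 1376
  {Red, Blue}: total = 1608
  {Blue, Amber}: total = 1617
  {Blue, Green}: total = 1726
  {Red, Green}: total = 1808
Best pair: {Green, Amber} with total 1299.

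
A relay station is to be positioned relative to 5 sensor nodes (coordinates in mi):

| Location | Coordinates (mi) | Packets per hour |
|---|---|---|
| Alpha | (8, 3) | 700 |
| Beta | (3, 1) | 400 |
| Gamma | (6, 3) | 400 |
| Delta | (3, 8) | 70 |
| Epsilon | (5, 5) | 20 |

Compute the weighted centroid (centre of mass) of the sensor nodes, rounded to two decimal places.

(5.98, 2.74)

The minimiser of Σwᵢ‖p−pᵢ‖² is the weighted centroid p* = (Σwᵢpᵢ)/(Σwᵢ).
Σwᵢ = 1590.
Σwᵢxᵢ = 700·8 + 400·3 + 400·6 + 70·3 + 20·5 = 9510.
Σwᵢyᵢ = 700·3 + 400·1 + 400·3 + 70·8 + 20·5 = 4360.
x* = 9510/1590 = 5.98, y* = 4360/1590 = 2.74.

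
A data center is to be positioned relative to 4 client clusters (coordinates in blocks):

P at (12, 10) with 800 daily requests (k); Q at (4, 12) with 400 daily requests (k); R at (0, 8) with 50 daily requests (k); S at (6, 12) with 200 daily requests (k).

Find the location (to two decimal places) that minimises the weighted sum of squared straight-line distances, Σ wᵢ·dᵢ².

The minimiser of Σwᵢ‖p−pᵢ‖² is the weighted centroid p* = (Σwᵢpᵢ)/(Σwᵢ).
Σwᵢ = 1450.
Σwᵢxᵢ = 800·12 + 400·4 + 50·0 + 200·6 = 12400.
Σwᵢyᵢ = 800·10 + 400·12 + 50·8 + 200·12 = 15600.
x* = 12400/1450 = 8.55, y* = 15600/1450 = 10.76.

(8.55, 10.76)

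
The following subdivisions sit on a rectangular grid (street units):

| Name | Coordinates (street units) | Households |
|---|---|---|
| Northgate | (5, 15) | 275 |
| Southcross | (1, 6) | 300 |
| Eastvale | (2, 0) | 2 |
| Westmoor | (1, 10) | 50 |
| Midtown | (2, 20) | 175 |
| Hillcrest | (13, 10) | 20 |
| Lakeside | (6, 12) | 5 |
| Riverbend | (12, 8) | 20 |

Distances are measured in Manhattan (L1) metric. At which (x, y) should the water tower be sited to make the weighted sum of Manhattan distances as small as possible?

Manhattan distance separates: Σwᵢ(|x−xᵢ|+|y−yᵢ|) = Σwᵢ|x−xᵢ| + Σwᵢ|y−yᵢ|, so x and y are optimised independently as 1-D weighted medians.
Total weight W = 847; half = 423.5.
x-coordinate, sorted with cumulative weight:
  x=1 (Southcross, w=300) cum 300
  x=1 (Westmoor, w=50) cum 350
  x=2 (Eastvale, w=2) cum 352
  x=2 (Midtown, w=175) cum 527  ← median
  x=5 (Northgate, w=275) cum 802
  x=6 (Lakeside, w=5) cum 807
  x=12 (Riverbend, w=20) cum 827
  x=13 (Hillcrest, w=20) cum 847
⇒ x* = 2
y-coordinate, sorted with cumulative weight:
  y=0 (Eastvale, w=2) cum 2
  y=6 (Southcross, w=300) cum 302
  y=8 (Riverbend, w=20) cum 322
  y=10 (Westmoor, w=50) cum 372
  y=10 (Hillcrest, w=20) cum 392
  y=12 (Lakeside, w=5) cum 397
  y=15 (Northgate, w=275) cum 672  ← median
  y=20 (Midtown, w=175) cum 847
⇒ y* = 15

(2, 15)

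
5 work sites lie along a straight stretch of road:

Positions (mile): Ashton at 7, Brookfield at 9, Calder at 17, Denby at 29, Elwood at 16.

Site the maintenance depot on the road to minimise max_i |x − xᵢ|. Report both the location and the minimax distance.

The 1-center on a line is the midpoint of the two extreme points: leftmost at 7, rightmost at 29.
Optimal location = (7 + 29)/2 = 18; maximum distance = (29 − 7)/2 = 11.

location 18, max distance 11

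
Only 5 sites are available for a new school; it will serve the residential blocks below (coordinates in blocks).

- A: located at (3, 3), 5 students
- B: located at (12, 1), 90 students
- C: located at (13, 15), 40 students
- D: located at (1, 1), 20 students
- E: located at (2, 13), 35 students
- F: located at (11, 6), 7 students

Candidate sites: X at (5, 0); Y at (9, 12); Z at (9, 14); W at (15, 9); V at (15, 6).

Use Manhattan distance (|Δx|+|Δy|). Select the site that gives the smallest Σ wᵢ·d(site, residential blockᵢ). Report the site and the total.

Total weighted distance at each candidate:
  X (5, 0): total = 2409
  Y (9, 12): total = 2331
  Z (9, 14): total = 2495
  W (15, 9): total = 2484
  V (15, 6): total = 2343
Minimum is at Y with total 2331 blocks.

Y, total 2331 blocks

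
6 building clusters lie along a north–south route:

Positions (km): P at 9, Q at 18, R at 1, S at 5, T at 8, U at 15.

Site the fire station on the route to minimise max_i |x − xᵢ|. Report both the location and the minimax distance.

The 1-center on a line is the midpoint of the two extreme points: leftmost at 1, rightmost at 18.
Optimal location = (1 + 18)/2 = 9.5; maximum distance = (18 − 1)/2 = 8.5.

location 9.5, max distance 8.5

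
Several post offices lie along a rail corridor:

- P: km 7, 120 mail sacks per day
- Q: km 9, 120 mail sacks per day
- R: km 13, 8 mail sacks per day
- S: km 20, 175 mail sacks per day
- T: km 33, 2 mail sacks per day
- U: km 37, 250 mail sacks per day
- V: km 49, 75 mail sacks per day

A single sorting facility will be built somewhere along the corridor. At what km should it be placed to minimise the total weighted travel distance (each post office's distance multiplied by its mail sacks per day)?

For a sum of weighted absolute distances on a line, the optimum is the weighted median (not the mean). Total weight W = 750; half-weight = 375.
Sort by position and accumulate weight:
  km 7 (P, w=120) → cum 120
  km 9 (Q, w=120) → cum 240
  km 13 (R, w=8) → cum 248
  km 20 (S, w=175) → cum 423  ≥ 375 → median here
  km 33 (T, w=2) → cum 425
  km 37 (U, w=250) → cum 675
  km 49 (V, w=75) → cum 750
Optimal location: km 20.

x = 20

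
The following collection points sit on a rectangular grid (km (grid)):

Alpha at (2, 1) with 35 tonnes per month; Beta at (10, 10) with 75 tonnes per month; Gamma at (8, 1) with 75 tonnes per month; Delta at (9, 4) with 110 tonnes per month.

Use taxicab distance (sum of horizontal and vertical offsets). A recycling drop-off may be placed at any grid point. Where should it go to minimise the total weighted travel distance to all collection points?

Manhattan distance separates: Σwᵢ(|x−xᵢ|+|y−yᵢ|) = Σwᵢ|x−xᵢ| + Σwᵢ|y−yᵢ|, so x and y are optimised independently as 1-D weighted medians.
Total weight W = 295; half = 147.5.
x-coordinate, sorted with cumulative weight:
  x=2 (Alpha, w=35) cum 35
  x=8 (Gamma, w=75) cum 110
  x=9 (Delta, w=110) cum 220  ← median
  x=10 (Beta, w=75) cum 295
⇒ x* = 9
y-coordinate, sorted with cumulative weight:
  y=1 (Alpha, w=35) cum 35
  y=1 (Gamma, w=75) cum 110
  y=4 (Delta, w=110) cum 220  ← median
  y=10 (Beta, w=75) cum 295
⇒ y* = 4

(9, 4)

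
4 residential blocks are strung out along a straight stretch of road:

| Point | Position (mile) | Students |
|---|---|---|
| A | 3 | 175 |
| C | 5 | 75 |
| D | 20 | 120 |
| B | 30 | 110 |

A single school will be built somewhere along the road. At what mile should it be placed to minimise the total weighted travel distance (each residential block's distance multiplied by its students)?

x = 5

For a sum of weighted absolute distances on a line, the optimum is the weighted median (not the mean). Total weight W = 480; half-weight = 240.
Sort by position and accumulate weight:
  mile 3 (A, w=175) → cum 175
  mile 5 (C, w=75) → cum 250  ≥ 240 → median here
  mile 20 (D, w=120) → cum 370
  mile 30 (B, w=110) → cum 480
Optimal location: mile 5.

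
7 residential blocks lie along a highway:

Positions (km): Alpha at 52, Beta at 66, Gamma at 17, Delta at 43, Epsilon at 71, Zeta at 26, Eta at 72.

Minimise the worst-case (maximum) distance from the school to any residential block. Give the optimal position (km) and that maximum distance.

The 1-center on a line is the midpoint of the two extreme points: leftmost at 17, rightmost at 72.
Optimal location = (17 + 72)/2 = 44.5; maximum distance = (72 − 17)/2 = 27.5.

location 44.5, max distance 27.5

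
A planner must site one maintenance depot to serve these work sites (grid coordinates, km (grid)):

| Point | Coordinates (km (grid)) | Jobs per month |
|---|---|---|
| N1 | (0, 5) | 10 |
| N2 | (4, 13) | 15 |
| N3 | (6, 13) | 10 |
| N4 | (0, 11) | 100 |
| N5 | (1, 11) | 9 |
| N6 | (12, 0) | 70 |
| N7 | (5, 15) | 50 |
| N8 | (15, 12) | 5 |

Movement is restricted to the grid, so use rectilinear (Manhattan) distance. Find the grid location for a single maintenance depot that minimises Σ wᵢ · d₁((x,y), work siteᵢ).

Manhattan distance separates: Σwᵢ(|x−xᵢ|+|y−yᵢ|) = Σwᵢ|x−xᵢ| + Σwᵢ|y−yᵢ|, so x and y are optimised independently as 1-D weighted medians.
Total weight W = 269; half = 134.5.
x-coordinate, sorted with cumulative weight:
  x=0 (N1, w=10) cum 10
  x=0 (N4, w=100) cum 110
  x=1 (N5, w=9) cum 119
  x=4 (N2, w=15) cum 134
  x=5 (N7, w=50) cum 184  ← median
  x=6 (N3, w=10) cum 194
  x=12 (N6, w=70) cum 264
  x=15 (N8, w=5) cum 269
⇒ x* = 5
y-coordinate, sorted with cumulative weight:
  y=0 (N6, w=70) cum 70
  y=5 (N1, w=10) cum 80
  y=11 (N4, w=100) cum 180  ← median
  y=11 (N5, w=9) cum 189
  y=12 (N8, w=5) cum 194
  y=13 (N2, w=15) cum 209
  y=13 (N3, w=10) cum 219
  y=15 (N7, w=50) cum 269
⇒ y* = 11

(5, 11)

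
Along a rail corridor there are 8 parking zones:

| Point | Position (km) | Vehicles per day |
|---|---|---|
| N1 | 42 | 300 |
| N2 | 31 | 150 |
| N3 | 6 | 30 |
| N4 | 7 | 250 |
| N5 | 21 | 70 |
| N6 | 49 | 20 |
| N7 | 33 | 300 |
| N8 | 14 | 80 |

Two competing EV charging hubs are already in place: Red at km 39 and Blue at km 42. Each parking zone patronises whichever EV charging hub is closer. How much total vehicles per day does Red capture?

The indifferent point is the midpoint (39+42)/2 = 40.5; parking zones left of it (closer to Red at 39) go to Red, those right go to Blue.
  N3 at 6 (w=30) → Red
  N4 at 7 (w=250) → Red
  N8 at 14 (w=80) → Red
  N5 at 21 (w=70) → Red
  N2 at 31 (w=150) → Red
  N7 at 33 (w=300) → Red
  N1 at 42 (w=300) → Blue
  N6 at 49 (w=20) → Blue
Red captures 880; Blue captures 320.

880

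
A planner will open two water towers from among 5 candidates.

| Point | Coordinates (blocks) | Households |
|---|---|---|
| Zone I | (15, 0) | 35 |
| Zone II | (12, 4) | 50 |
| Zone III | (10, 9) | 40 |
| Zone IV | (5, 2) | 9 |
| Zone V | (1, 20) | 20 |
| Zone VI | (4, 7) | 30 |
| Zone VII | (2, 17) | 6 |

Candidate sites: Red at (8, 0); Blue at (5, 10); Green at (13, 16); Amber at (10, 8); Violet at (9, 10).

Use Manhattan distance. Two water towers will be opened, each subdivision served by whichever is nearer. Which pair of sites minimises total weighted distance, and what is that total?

Evaluate every pair (each demand assigned to the nearer of the two):
  {Blue, Amber}: total = 1327
  {Red, Amber}: total = 1362
  {Red, Blue}: total = 1390
  {Red, Violet}: total = 1454
  {Green, Amber}: total = 1496
  {Amber, Violet}: total = 1548
  {Blue, Violet}: total = 1622
  {Red, Green}: total = 1812
  {Green, Violet}: total = 1830
  {Blue, Green}: total = 2052
Best pair: {Blue, Amber} with total 1327.

{Blue, Amber}, total 1327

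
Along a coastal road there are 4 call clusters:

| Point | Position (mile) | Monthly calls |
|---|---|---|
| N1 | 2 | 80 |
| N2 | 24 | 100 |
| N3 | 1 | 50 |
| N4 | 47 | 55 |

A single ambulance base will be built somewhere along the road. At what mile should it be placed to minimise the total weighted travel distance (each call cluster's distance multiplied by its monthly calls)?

x = 24

For a sum of weighted absolute distances on a line, the optimum is the weighted median (not the mean). Total weight W = 285; half-weight = 142.5.
Sort by position and accumulate weight:
  mile 1 (N3, w=50) → cum 50
  mile 2 (N1, w=80) → cum 130
  mile 24 (N2, w=100) → cum 230  ≥ 142.5 → median here
  mile 47 (N4, w=55) → cum 285
Optimal location: mile 24.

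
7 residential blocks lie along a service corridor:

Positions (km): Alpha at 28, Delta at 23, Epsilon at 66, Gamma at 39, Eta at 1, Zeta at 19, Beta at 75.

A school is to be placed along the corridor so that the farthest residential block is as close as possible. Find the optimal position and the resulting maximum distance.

The 1-center on a line is the midpoint of the two extreme points: leftmost at 1, rightmost at 75.
Optimal location = (1 + 75)/2 = 38; maximum distance = (75 − 1)/2 = 37.

location 38, max distance 37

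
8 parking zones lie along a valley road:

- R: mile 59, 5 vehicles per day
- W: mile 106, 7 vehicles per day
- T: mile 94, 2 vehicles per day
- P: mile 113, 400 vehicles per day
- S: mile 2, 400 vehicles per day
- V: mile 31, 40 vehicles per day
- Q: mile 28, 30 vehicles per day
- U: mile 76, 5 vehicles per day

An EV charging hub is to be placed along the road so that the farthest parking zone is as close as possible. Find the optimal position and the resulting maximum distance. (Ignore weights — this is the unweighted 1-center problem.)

location 57.5, max distance 55.5

The 1-center on a line is the midpoint of the two extreme points: leftmost at 2, rightmost at 113.
Optimal location = (2 + 113)/2 = 57.5; maximum distance = (113 − 2)/2 = 55.5.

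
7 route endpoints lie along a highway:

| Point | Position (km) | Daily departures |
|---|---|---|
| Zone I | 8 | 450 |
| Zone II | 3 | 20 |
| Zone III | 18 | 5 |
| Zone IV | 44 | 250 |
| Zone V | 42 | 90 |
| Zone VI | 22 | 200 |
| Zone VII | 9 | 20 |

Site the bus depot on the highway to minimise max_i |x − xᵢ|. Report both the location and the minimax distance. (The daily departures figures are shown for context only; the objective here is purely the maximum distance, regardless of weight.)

location 23.5, max distance 20.5

The 1-center on a line is the midpoint of the two extreme points: leftmost at 3, rightmost at 44.
Optimal location = (3 + 44)/2 = 23.5; maximum distance = (44 − 3)/2 = 20.5.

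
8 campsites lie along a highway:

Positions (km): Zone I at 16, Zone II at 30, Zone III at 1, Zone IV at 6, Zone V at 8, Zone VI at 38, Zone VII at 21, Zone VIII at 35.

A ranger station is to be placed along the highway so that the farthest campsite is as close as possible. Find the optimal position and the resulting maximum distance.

The 1-center on a line is the midpoint of the two extreme points: leftmost at 1, rightmost at 38.
Optimal location = (1 + 38)/2 = 19.5; maximum distance = (38 − 1)/2 = 18.5.

location 19.5, max distance 18.5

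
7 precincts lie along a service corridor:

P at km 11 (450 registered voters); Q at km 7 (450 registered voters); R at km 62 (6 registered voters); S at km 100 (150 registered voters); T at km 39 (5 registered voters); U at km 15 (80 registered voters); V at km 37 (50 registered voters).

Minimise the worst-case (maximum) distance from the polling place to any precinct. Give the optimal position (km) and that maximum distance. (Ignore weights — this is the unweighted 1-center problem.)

location 53.5, max distance 46.5

The 1-center on a line is the midpoint of the two extreme points: leftmost at 7, rightmost at 100.
Optimal location = (7 + 100)/2 = 53.5; maximum distance = (100 − 7)/2 = 46.5.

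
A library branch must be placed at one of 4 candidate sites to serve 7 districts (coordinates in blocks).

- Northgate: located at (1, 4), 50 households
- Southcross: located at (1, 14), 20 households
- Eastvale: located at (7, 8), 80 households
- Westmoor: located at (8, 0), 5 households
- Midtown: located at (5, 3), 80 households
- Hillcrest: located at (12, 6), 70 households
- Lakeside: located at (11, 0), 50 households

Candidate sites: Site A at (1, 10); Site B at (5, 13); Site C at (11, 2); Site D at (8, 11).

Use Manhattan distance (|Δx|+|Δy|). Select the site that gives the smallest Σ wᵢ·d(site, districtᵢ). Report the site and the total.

Site C, total 2875 blocks

Total weighted distance at each candidate:
  Site A (1, 10): total = 4035
  Site B (5, 13): total = 4120
  Site C (11, 2): total = 2875
  Site D (8, 11): total = 3485
Minimum is at Site C with total 2875 blocks.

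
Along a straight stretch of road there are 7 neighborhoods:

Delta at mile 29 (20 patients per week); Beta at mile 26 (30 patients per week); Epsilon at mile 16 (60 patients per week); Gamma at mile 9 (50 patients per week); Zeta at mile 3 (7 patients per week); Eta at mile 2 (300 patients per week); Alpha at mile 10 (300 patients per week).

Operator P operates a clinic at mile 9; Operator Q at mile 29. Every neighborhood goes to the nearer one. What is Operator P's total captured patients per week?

The indifferent point is the midpoint (9+29)/2 = 19; neighborhoods left of it (closer to Operator P at 9) go to Operator P, those right go to Operator Q.
  Eta at 2 (w=300) → Operator P
  Zeta at 3 (w=7) → Operator P
  Gamma at 9 (w=50) → Operator P
  Alpha at 10 (w=300) → Operator P
  Epsilon at 16 (w=60) → Operator P
  Beta at 26 (w=30) → Operator Q
  Delta at 29 (w=20) → Operator Q
Operator P captures 717; Operator Q captures 50.

717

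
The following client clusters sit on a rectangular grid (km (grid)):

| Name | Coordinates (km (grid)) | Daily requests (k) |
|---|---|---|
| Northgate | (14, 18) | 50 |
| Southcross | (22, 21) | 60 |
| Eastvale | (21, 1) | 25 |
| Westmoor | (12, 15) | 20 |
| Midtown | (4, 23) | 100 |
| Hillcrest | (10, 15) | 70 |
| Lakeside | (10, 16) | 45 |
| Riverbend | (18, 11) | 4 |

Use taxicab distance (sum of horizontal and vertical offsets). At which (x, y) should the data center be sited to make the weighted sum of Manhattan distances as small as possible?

Manhattan distance separates: Σwᵢ(|x−xᵢ|+|y−yᵢ|) = Σwᵢ|x−xᵢ| + Σwᵢ|y−yᵢ|, so x and y are optimised independently as 1-D weighted medians.
Total weight W = 374; half = 187.
x-coordinate, sorted with cumulative weight:
  x=4 (Midtown, w=100) cum 100
  x=10 (Hillcrest, w=70) cum 170
  x=10 (Lakeside, w=45) cum 215  ← median
  x=12 (Westmoor, w=20) cum 235
  x=14 (Northgate, w=50) cum 285
  x=18 (Riverbend, w=4) cum 289
  x=21 (Eastvale, w=25) cum 314
  x=22 (Southcross, w=60) cum 374
⇒ x* = 10
y-coordinate, sorted with cumulative weight:
  y=1 (Eastvale, w=25) cum 25
  y=11 (Riverbend, w=4) cum 29
  y=15 (Westmoor, w=20) cum 49
  y=15 (Hillcrest, w=70) cum 119
  y=16 (Lakeside, w=45) cum 164
  y=18 (Northgate, w=50) cum 214  ← median
  y=21 (Southcross, w=60) cum 274
  y=23 (Midtown, w=100) cum 374
⇒ y* = 18

(10, 18)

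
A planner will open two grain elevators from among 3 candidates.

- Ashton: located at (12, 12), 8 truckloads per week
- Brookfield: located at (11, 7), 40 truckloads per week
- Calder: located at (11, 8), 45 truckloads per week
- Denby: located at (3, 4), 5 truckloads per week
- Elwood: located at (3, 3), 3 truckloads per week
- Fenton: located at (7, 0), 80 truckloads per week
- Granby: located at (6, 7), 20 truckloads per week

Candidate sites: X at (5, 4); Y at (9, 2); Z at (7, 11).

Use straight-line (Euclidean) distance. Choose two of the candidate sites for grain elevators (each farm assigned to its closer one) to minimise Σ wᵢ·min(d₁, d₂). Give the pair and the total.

{Y, Z}, total 839.8

Evaluate every pair (each demand assigned to the nearer of the two):
  {Y, Z}: total = 839.8
  {X, Y}: total = 889.8
  {X, Z}: total = 929.8
Best pair: {Y, Z} with total 839.8.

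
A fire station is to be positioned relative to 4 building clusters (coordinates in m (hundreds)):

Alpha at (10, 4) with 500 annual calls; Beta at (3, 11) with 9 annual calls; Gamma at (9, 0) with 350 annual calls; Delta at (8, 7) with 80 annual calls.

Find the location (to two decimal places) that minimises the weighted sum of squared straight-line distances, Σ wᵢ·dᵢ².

The minimiser of Σwᵢ‖p−pᵢ‖² is the weighted centroid p* = (Σwᵢpᵢ)/(Σwᵢ).
Σwᵢ = 939.
Σwᵢxᵢ = 500·10 + 9·3 + 350·9 + 80·8 = 8817.
Σwᵢyᵢ = 500·4 + 9·11 + 350·0 + 80·7 = 2659.
x* = 8817/939 = 9.39, y* = 2659/939 = 2.83.

(9.39, 2.83)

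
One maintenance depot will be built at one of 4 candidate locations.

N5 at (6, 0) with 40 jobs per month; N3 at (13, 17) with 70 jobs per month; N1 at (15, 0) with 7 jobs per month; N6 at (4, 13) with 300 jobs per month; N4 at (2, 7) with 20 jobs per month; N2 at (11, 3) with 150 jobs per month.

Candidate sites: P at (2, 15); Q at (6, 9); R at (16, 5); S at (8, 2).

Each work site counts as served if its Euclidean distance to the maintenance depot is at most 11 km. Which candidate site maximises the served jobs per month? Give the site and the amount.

Q, covering 580

Coverage radius r = 11 km; a point is covered iff (Δx)²+(Δy)² ≤ 11² = 121.
  P (2, 15): covers {N6, N4} → 320
  Q (6, 9): covers {N5, N3, N6, N4, N2} → 580
  R (16, 5): covers {N1, N2} → 157
  S (8, 2): covers {N5, N1, N4, N2} → 217
Maximum coverage at Q: 580 jobs per month.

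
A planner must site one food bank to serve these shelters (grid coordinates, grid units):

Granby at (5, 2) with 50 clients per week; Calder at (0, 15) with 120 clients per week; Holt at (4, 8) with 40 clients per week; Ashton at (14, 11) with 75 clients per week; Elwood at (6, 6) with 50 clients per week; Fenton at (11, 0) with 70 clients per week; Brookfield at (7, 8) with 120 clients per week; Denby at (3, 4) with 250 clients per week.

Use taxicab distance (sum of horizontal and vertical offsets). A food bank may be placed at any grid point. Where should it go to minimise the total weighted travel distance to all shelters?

Manhattan distance separates: Σwᵢ(|x−xᵢ|+|y−yᵢ|) = Σwᵢ|x−xᵢ| + Σwᵢ|y−yᵢ|, so x and y are optimised independently as 1-D weighted medians.
Total weight W = 775; half = 387.5.
x-coordinate, sorted with cumulative weight:
  x=0 (Calder, w=120) cum 120
  x=3 (Denby, w=250) cum 370
  x=4 (Holt, w=40) cum 410  ← median
  x=5 (Granby, w=50) cum 460
  x=6 (Elwood, w=50) cum 510
  x=7 (Brookfield, w=120) cum 630
  x=11 (Fenton, w=70) cum 700
  x=14 (Ashton, w=75) cum 775
⇒ x* = 4
y-coordinate, sorted with cumulative weight:
  y=0 (Fenton, w=70) cum 70
  y=2 (Granby, w=50) cum 120
  y=4 (Denby, w=250) cum 370
  y=6 (Elwood, w=50) cum 420  ← median
  y=8 (Holt, w=40) cum 460
  y=8 (Brookfield, w=120) cum 580
  y=11 (Ashton, w=75) cum 655
  y=15 (Calder, w=120) cum 775
⇒ y* = 6

(4, 6)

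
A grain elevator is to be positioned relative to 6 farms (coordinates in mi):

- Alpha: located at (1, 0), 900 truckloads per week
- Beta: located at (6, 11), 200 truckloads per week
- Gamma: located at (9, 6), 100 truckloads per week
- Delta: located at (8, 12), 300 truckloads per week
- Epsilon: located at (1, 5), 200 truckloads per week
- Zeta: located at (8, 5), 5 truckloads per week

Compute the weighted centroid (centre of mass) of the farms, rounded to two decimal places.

(3.31, 4.35)

The minimiser of Σwᵢ‖p−pᵢ‖² is the weighted centroid p* = (Σwᵢpᵢ)/(Σwᵢ).
Σwᵢ = 1705.
Σwᵢxᵢ = 900·1 + 200·6 + 100·9 + 300·8 + 200·1 + 5·8 = 5640.
Σwᵢyᵢ = 900·0 + 200·11 + 100·6 + 300·12 + 200·5 + 5·5 = 7425.
x* = 5640/1705 = 3.31, y* = 7425/1705 = 4.35.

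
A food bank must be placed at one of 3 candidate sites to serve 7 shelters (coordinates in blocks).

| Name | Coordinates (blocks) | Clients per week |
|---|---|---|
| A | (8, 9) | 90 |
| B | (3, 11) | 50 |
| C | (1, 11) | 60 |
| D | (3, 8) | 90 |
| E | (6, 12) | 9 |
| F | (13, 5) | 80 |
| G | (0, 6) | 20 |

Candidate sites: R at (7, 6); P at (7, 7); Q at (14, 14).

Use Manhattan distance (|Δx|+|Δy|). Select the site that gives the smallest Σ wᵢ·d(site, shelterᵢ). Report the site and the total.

Total weighted distance at each candidate:
  R (7, 6): total = 2773
  P (7, 7): total = 2574
  Q (14, 14): total = 5510
Minimum is at P with total 2574 blocks.

P, total 2574 blocks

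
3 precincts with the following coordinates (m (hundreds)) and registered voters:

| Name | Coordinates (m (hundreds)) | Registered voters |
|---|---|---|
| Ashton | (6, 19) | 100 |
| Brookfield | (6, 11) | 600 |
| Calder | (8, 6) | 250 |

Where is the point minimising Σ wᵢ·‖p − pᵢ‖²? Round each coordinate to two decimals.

The minimiser of Σwᵢ‖p−pᵢ‖² is the weighted centroid p* = (Σwᵢpᵢ)/(Σwᵢ).
Σwᵢ = 950.
Σwᵢxᵢ = 100·6 + 600·6 + 250·8 = 6200.
Σwᵢyᵢ = 100·19 + 600·11 + 250·6 = 10000.
x* = 6200/950 = 6.53, y* = 10000/950 = 10.53.

(6.53, 10.53)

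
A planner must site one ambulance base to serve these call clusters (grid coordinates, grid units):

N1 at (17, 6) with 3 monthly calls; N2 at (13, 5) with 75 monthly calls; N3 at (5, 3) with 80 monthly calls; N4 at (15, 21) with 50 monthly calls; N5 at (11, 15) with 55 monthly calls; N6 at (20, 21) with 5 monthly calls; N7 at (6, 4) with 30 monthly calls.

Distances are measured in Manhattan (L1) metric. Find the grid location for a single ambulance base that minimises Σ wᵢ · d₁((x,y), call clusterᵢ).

Manhattan distance separates: Σwᵢ(|x−xᵢ|+|y−yᵢ|) = Σwᵢ|x−xᵢ| + Σwᵢ|y−yᵢ|, so x and y are optimised independently as 1-D weighted medians.
Total weight W = 298; half = 149.
x-coordinate, sorted with cumulative weight:
  x=5 (N3, w=80) cum 80
  x=6 (N7, w=30) cum 110
  x=11 (N5, w=55) cum 165  ← median
  x=13 (N2, w=75) cum 240
  x=15 (N4, w=50) cum 290
  x=17 (N1, w=3) cum 293
  x=20 (N6, w=5) cum 298
⇒ x* = 11
y-coordinate, sorted with cumulative weight:
  y=3 (N3, w=80) cum 80
  y=4 (N7, w=30) cum 110
  y=5 (N2, w=75) cum 185  ← median
  y=6 (N1, w=3) cum 188
  y=15 (N5, w=55) cum 243
  y=21 (N4, w=50) cum 293
  y=21 (N6, w=5) cum 298
⇒ y* = 5

(11, 5)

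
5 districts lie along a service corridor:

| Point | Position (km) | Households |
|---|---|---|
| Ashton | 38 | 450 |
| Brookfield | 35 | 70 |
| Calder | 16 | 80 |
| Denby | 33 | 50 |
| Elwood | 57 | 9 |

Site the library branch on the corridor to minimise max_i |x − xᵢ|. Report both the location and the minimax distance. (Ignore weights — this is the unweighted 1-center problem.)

location 36.5, max distance 20.5

The 1-center on a line is the midpoint of the two extreme points: leftmost at 16, rightmost at 57.
Optimal location = (16 + 57)/2 = 36.5; maximum distance = (57 − 16)/2 = 20.5.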